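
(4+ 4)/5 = 8/5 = 1.60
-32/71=-0.45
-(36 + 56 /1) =-92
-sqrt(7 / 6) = -1.08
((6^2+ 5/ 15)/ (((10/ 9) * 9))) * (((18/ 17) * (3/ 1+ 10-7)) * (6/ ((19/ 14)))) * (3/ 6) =82404/ 1615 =51.02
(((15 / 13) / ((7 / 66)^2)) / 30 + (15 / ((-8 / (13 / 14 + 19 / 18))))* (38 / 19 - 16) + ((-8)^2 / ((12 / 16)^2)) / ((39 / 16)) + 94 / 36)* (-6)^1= -7209247 / 11466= -628.75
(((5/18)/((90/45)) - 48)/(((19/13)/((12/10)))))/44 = -22399/25080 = -0.89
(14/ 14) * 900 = 900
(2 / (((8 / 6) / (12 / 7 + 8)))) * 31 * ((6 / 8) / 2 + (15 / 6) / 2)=20553 / 28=734.04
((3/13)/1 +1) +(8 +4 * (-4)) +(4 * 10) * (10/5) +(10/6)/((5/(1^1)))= 2869/39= 73.56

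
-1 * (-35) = 35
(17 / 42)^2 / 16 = 289 / 28224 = 0.01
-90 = -90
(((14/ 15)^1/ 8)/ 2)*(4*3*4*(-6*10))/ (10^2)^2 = -21/ 1250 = -0.02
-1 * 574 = -574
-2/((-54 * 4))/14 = 1/1512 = 0.00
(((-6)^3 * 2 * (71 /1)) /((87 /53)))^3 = -159107309262286848 /24389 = -6523732390105.66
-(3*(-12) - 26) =62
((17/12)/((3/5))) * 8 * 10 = 1700/9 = 188.89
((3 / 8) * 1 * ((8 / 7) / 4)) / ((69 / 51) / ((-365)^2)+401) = 0.00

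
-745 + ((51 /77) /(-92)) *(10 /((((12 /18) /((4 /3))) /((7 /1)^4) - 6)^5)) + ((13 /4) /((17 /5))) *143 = -207751996234848900033662363675 /341523896023700467978337404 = -608.31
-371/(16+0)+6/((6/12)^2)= 13/16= 0.81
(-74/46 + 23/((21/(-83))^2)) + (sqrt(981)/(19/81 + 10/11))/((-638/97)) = 3627964/10143 - 23571 * sqrt(109)/59102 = 353.52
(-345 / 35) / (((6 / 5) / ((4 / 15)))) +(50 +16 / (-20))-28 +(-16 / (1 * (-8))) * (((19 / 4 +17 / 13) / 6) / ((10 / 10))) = 114817 / 5460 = 21.03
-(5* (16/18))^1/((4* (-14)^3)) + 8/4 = 24701/12348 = 2.00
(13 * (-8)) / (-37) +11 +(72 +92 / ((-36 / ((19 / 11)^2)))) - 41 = 1498351 / 40293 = 37.19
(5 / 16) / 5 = 1 / 16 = 0.06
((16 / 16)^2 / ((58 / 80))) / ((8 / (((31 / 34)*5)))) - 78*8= -614489 / 986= -623.21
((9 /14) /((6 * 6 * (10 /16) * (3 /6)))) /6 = 1 /105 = 0.01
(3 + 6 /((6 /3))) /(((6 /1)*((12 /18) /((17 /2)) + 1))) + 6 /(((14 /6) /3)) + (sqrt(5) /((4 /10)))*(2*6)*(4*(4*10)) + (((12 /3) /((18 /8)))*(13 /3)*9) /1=90061 /1155 + 4800*sqrt(5)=10811.10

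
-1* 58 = -58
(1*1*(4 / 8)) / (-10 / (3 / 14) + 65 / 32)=-48 / 4285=-0.01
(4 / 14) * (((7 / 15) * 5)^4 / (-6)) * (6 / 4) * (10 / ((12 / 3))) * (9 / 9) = -1715 / 324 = -5.29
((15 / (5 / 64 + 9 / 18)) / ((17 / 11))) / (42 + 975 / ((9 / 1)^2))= 0.31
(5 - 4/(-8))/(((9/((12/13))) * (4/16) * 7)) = 88/273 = 0.32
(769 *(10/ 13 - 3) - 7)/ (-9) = 2488/ 13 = 191.38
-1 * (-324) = 324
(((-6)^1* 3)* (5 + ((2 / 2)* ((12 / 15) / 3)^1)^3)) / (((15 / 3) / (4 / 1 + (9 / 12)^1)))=-321841 / 3750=-85.82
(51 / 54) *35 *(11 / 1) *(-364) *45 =-5955950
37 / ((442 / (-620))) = -11470 / 221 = -51.90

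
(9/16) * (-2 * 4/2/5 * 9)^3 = -26244/125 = -209.95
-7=-7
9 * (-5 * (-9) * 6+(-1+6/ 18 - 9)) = 2343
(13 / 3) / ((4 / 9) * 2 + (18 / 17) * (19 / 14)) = 4641 / 2491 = 1.86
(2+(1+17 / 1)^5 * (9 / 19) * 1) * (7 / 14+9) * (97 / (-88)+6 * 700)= 3141911721725 / 88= 35703542292.33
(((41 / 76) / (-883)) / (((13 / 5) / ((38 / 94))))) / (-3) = 205 / 6474156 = 0.00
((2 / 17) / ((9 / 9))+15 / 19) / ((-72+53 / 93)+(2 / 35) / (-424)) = -202187580 / 15921042419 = -0.01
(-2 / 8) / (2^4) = -1 / 64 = -0.02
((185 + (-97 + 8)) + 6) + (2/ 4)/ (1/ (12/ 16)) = 819/ 8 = 102.38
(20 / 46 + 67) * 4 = 269.74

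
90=90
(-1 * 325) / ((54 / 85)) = -511.57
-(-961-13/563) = 541056/563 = 961.02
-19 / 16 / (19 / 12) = -3 / 4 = -0.75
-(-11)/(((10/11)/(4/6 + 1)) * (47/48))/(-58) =-484/1363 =-0.36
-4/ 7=-0.57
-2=-2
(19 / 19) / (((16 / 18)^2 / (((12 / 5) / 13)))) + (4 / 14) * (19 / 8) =6641 / 7280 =0.91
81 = 81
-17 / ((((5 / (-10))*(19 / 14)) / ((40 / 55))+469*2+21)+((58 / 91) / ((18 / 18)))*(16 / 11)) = -544544 / 30718497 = -0.02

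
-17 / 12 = -1.42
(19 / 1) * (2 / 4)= 19 / 2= 9.50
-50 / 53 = -0.94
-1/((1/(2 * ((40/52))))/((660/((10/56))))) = -73920/13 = -5686.15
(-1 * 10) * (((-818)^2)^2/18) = -2238634636880/9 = -248737181875.56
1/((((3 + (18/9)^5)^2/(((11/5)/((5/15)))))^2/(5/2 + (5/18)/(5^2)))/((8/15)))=109384/2813671875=0.00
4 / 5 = 0.80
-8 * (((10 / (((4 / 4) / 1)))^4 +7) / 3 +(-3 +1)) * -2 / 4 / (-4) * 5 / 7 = -50005 / 21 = -2381.19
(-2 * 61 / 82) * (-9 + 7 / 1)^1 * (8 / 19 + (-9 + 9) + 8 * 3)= 56608 / 779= 72.67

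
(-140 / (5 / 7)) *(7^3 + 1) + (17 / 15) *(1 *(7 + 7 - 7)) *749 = -922229 / 15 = -61481.93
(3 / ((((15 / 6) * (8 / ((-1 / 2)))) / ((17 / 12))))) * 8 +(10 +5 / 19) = 3577 / 380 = 9.41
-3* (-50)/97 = 150/97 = 1.55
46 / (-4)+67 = 111 / 2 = 55.50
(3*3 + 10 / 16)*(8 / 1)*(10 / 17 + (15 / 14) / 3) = 72.79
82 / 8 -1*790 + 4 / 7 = -21817 / 28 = -779.18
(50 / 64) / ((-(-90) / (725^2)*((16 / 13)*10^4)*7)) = 54665 / 1032192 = 0.05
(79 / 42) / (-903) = -79 / 37926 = -0.00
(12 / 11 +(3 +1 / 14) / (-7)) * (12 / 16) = 2109 / 4312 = 0.49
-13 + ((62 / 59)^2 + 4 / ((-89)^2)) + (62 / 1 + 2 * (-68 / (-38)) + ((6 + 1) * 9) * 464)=15342389550119 / 523887019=29285.68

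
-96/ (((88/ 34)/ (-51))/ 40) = 832320/ 11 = 75665.45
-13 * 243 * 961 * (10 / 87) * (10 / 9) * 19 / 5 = -42726060 / 29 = -1473312.41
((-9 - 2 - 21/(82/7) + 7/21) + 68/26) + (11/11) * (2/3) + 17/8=-7.05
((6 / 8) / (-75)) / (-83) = 1 / 8300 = 0.00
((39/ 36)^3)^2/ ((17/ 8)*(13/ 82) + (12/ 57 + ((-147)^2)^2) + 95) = 3760084211/ 1086161392601042688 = 0.00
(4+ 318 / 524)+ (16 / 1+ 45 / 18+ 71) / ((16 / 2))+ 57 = 152577 / 2096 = 72.79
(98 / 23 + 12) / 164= 187 / 1886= 0.10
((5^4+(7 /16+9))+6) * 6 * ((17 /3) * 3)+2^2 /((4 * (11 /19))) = 5748719 /88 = 65326.35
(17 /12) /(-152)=-17 /1824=-0.01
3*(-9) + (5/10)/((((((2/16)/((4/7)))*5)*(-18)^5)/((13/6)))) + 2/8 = -165853882/6200145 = -26.75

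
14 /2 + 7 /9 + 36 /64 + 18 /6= 1633 /144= 11.34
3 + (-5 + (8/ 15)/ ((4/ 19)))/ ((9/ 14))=-113/ 135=-0.84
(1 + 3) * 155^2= 96100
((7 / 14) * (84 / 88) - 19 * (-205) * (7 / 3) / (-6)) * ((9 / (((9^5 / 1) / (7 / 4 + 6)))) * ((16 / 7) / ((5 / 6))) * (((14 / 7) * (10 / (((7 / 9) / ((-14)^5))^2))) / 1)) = -125409153760894976 / 2673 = -46917004773997.37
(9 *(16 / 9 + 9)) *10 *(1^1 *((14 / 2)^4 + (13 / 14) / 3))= 48914675 / 21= 2329270.24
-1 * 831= -831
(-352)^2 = 123904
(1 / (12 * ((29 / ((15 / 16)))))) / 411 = 5 / 762816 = 0.00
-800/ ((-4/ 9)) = 1800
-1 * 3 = -3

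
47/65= 0.72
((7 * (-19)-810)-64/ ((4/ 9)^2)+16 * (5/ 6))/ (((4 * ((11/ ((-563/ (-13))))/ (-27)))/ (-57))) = -1086248259/ 572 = -1899035.42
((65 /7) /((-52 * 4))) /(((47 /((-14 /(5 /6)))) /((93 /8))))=279 /1504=0.19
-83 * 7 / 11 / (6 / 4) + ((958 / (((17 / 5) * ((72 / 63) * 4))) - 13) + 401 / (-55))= 275249 / 44880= 6.13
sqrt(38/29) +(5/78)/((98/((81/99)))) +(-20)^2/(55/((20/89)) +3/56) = sqrt(1102)/29 +628032835/384235852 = 2.78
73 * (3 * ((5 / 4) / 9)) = 365 / 12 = 30.42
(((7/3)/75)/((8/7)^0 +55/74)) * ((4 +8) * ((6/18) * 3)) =2072/9675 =0.21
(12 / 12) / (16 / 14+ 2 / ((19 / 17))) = 133 / 390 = 0.34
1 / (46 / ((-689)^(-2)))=1 / 21837166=0.00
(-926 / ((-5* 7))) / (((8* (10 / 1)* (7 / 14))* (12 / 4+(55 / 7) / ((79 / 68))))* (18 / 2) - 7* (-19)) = 0.01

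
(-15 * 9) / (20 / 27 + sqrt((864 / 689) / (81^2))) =-12557025 / 68876 + 3645 * sqrt(4134) / 68876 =-178.91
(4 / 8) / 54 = 1 / 108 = 0.01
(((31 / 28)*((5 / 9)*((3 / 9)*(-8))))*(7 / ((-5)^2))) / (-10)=31 / 675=0.05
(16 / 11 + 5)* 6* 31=13206 / 11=1200.55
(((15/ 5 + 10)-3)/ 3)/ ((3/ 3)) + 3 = 19/ 3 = 6.33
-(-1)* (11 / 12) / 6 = 11 / 72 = 0.15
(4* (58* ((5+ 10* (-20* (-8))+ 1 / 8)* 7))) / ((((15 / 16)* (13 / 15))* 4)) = 10426892 / 13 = 802068.62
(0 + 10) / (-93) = -10 / 93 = -0.11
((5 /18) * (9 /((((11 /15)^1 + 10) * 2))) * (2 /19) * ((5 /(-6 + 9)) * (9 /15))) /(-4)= -75 /24472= -0.00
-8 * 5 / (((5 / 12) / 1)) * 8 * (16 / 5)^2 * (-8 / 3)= 524288 / 25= 20971.52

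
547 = 547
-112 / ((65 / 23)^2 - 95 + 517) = -59248 / 227463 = -0.26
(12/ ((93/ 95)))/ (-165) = -76/ 1023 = -0.07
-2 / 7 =-0.29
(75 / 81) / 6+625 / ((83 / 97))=9823325 / 13446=730.58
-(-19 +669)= -650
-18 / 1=-18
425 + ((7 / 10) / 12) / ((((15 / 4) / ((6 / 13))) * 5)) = 2071882 / 4875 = 425.00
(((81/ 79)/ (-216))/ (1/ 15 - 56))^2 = 2025/ 281162941504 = 0.00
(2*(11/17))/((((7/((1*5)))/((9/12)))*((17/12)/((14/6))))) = 330/289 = 1.14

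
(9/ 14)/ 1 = 9/ 14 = 0.64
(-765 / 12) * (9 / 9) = -255 / 4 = -63.75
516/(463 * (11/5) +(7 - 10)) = 0.51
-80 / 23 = -3.48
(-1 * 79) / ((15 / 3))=-79 / 5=-15.80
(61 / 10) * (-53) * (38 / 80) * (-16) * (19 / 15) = 1167113 / 375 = 3112.30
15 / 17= 0.88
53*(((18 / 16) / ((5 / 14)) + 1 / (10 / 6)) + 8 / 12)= 2809 / 12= 234.08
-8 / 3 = -2.67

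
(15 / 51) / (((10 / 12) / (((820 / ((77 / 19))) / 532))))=1230 / 9163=0.13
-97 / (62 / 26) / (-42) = 1261 / 1302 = 0.97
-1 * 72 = -72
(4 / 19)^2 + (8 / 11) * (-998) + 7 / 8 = -23028587 / 31768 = -724.90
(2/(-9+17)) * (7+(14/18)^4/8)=369817/209952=1.76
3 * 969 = 2907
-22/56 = -11/28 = -0.39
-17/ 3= -5.67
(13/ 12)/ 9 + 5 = 553/ 108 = 5.12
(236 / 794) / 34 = 59 / 6749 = 0.01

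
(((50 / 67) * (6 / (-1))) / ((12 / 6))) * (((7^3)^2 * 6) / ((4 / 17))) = -450007425 / 67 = -6716528.73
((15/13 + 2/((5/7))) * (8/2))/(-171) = -1028/11115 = -0.09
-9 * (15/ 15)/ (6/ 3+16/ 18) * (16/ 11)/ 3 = -216/ 143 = -1.51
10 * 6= 60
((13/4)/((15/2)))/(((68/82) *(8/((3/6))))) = 533/16320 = 0.03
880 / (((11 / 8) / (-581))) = -371840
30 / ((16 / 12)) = 45 / 2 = 22.50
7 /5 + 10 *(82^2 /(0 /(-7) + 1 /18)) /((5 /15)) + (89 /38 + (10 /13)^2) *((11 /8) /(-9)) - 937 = 8392324974593 /2311920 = 3630023.95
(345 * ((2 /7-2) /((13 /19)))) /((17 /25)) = -1271.17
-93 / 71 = -1.31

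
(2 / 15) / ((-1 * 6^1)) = -1 / 45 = -0.02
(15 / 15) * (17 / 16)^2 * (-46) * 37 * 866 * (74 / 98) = -3940188719 / 3136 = -1256437.73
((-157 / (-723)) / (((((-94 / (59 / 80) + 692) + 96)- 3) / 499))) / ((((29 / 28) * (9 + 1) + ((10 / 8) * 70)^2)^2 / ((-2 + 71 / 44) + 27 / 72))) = -452979226 / 14217695876127112875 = -0.00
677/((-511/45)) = -59.62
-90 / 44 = -45 / 22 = -2.05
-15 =-15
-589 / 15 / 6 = -589 / 90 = -6.54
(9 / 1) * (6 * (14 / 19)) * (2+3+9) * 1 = 10584 / 19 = 557.05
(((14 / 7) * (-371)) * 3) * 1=-2226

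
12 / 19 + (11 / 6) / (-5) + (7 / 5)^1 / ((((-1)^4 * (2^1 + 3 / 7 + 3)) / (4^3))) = 16.77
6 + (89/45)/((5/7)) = 1973/225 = 8.77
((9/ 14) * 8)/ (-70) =-0.07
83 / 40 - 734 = -29277 / 40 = -731.92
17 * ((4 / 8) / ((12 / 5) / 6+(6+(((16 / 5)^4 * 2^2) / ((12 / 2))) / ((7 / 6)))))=74375 / 580288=0.13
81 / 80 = 1.01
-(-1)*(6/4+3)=9/2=4.50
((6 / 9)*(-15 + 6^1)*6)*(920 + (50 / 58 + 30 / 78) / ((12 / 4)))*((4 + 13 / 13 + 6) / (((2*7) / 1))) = -68705340 / 2639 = -26034.61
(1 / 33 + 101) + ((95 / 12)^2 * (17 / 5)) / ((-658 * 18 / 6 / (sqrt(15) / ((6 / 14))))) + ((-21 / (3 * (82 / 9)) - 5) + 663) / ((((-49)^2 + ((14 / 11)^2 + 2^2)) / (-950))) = -20804025427 / 131331651 - 30685 * sqrt(15) / 121824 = -159.38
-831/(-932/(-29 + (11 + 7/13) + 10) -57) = -80607/6587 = -12.24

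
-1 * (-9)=9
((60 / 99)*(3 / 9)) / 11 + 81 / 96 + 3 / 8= 43111 / 34848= 1.24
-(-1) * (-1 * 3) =-3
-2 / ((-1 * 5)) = 2 / 5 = 0.40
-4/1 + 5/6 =-19/6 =-3.17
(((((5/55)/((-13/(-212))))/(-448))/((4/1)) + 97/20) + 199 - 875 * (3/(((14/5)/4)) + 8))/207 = -3378143033/66306240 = -50.95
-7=-7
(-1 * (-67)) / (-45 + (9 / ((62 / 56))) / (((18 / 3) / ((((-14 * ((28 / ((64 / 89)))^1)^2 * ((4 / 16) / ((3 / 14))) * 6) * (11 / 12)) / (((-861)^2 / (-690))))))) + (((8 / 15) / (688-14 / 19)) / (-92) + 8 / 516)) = 43286094065466240 / 81900116528776999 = 0.53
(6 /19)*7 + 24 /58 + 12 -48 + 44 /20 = -85889 /2755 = -31.18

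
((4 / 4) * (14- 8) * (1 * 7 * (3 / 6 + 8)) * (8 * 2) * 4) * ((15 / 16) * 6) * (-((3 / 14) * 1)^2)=-41310 / 7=-5901.43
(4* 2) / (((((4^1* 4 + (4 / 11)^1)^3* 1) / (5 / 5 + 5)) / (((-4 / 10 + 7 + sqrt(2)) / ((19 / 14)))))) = 9317* sqrt(2) / 1154250 + 102487 / 1923750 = 0.06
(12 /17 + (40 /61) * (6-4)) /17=2092 /17629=0.12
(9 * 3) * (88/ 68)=594/ 17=34.94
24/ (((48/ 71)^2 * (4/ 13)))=65533/ 384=170.66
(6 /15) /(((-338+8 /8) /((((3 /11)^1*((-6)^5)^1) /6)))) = 0.42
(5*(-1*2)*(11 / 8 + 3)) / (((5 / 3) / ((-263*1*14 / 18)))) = 64435 / 12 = 5369.58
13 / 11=1.18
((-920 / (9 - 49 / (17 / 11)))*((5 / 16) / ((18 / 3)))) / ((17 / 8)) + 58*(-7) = -234499 / 579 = -405.01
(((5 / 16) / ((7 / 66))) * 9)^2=2205225 / 3136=703.20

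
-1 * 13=-13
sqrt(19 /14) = sqrt(266) /14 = 1.16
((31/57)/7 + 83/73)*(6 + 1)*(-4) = -141520/4161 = -34.01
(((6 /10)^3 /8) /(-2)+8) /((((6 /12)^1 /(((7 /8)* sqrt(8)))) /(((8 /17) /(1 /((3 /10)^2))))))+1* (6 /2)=1006299* sqrt(2) /850000+3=4.67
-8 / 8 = -1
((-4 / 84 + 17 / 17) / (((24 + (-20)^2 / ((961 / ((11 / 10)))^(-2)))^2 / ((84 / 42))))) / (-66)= -6655 / 21492857522713612663152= -0.00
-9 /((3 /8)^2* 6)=-32 /3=-10.67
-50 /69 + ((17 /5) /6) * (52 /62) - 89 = -318174 /3565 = -89.25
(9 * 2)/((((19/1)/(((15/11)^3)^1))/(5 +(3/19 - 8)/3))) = 2754000/480491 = 5.73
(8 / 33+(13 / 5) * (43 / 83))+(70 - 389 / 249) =319674 / 4565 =70.03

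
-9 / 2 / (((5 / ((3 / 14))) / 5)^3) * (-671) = 29.71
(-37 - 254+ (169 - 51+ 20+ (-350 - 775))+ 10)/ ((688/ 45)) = -14265/ 172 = -82.94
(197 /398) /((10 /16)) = 788 /995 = 0.79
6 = 6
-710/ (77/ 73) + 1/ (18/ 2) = -466393/ 693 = -673.01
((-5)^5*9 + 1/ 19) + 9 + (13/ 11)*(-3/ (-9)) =-17628452/ 627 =-28115.55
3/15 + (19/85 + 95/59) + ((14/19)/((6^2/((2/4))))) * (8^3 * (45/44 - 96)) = -1558445707/3144405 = -495.62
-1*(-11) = 11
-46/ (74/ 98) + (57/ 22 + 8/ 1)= -40967/ 814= -50.33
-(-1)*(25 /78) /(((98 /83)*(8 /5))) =0.17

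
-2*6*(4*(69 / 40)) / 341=-414 / 1705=-0.24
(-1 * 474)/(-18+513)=-158/165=-0.96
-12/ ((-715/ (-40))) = -96/ 143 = -0.67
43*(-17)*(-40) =29240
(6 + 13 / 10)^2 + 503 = 55629 / 100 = 556.29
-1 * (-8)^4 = -4096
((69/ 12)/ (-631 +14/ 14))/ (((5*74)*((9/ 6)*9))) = -23/ 12587400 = -0.00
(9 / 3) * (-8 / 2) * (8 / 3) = -32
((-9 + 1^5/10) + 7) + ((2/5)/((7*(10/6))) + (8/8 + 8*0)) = -303/350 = -0.87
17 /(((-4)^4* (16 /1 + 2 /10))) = 85 /20736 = 0.00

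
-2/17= -0.12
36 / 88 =9 / 22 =0.41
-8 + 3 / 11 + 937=10222 / 11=929.27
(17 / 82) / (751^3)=0.00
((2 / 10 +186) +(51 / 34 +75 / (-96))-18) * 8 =27027 / 20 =1351.35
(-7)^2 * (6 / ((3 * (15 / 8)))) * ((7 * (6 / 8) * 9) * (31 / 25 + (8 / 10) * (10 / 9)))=657188 / 125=5257.50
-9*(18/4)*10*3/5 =-243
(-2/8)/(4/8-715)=0.00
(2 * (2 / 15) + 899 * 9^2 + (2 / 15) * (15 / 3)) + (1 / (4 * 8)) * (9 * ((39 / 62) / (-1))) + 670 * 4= 2246872751 / 29760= 75499.76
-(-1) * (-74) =-74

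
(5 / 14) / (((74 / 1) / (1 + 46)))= 235 / 1036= 0.23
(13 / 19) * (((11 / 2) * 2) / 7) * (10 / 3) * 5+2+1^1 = 8347 / 399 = 20.92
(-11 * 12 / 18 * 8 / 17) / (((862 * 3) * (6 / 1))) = -44 / 197829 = -0.00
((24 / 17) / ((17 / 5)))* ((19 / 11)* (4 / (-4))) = -2280 / 3179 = -0.72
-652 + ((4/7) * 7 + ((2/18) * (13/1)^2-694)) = -11909/9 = -1323.22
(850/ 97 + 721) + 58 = 76413/ 97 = 787.76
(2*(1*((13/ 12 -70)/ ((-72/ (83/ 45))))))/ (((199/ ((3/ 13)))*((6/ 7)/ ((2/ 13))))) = 480487/ 653786640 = 0.00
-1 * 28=-28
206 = 206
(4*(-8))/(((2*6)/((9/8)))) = -3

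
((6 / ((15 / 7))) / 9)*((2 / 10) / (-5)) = -14 / 1125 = -0.01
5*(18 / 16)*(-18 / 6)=-135 / 8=-16.88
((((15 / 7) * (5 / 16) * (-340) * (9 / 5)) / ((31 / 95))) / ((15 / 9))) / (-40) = 18.84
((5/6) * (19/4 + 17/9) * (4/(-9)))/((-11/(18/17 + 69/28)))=0.79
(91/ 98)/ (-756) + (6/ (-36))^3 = -31/ 5292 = -0.01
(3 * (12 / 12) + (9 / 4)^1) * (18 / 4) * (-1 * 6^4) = -30618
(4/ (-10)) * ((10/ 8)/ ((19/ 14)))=-7/ 19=-0.37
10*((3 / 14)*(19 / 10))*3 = 171 / 14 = 12.21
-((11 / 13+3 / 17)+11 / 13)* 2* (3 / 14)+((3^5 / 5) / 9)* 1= 4.60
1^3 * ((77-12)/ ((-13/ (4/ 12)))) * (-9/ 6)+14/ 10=39/ 10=3.90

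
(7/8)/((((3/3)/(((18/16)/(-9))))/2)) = -0.22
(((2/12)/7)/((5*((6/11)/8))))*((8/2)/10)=44/1575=0.03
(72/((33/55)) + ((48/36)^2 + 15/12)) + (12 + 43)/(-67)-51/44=802910/6633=121.05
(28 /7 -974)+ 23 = -947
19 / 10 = 1.90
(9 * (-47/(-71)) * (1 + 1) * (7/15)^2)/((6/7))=16121/5325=3.03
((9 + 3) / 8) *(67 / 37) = 201 / 74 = 2.72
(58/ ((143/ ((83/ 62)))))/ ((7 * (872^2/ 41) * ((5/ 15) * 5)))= 296061/ 117977379520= 0.00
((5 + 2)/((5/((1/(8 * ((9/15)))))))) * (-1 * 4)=-7/6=-1.17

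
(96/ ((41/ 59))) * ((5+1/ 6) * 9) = 263376/ 41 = 6423.80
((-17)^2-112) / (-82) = -177 / 82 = -2.16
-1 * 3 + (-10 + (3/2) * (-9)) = -53/2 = -26.50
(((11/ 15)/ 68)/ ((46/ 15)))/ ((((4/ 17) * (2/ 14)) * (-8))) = -77/ 5888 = -0.01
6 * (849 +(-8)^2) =5478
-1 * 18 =-18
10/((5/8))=16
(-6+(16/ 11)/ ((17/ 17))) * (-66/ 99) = 100/ 33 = 3.03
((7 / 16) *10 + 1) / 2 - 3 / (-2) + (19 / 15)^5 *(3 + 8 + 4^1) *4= 161862211 / 810000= 199.83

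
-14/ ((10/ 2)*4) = -7/ 10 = -0.70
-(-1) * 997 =997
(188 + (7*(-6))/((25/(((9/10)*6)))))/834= 11183/52125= 0.21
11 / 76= 0.14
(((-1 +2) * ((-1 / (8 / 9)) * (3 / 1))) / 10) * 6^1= -81 / 40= -2.02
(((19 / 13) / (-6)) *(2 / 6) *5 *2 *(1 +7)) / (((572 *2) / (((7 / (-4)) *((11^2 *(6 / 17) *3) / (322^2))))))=1045 / 85109752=0.00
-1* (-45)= 45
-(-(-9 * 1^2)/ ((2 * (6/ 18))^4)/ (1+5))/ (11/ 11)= -243/ 32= -7.59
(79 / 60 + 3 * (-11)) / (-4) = 1901 / 240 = 7.92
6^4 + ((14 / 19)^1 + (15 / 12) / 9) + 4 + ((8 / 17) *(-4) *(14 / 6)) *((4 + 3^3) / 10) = 74841299 / 58140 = 1287.26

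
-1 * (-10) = 10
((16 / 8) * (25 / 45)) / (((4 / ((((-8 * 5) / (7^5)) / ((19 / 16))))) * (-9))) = 1600 / 25865973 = 0.00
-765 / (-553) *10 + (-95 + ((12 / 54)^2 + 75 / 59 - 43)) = -324655273 / 2642787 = -122.85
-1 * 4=-4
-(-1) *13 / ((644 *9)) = 13 / 5796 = 0.00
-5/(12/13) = -65/12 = -5.42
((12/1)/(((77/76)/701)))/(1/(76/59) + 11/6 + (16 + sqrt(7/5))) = 3092364930240/6903154489 -33233995008*sqrt(35)/6903154489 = 419.48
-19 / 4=-4.75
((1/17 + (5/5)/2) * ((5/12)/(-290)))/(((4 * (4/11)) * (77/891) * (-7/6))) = 0.01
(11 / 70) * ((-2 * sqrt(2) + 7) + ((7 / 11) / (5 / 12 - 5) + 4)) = 6571 / 3850 - 11 * sqrt(2) / 35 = 1.26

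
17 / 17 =1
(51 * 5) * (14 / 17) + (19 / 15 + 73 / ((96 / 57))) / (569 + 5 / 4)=57502613 / 273720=210.08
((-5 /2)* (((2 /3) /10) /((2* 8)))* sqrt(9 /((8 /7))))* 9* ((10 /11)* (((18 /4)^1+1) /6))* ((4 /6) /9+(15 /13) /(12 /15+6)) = -14545* sqrt(14) /1018368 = -0.05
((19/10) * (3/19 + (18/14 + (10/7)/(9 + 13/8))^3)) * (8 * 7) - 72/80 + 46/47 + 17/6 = 55069607333/169719585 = 324.47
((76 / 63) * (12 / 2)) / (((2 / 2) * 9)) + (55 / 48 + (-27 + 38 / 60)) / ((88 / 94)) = -17387893 / 665280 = -26.14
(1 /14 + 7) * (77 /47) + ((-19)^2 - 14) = 33707 /94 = 358.59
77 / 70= 11 / 10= 1.10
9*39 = 351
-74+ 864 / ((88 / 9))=158 / 11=14.36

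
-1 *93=-93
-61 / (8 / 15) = -114.38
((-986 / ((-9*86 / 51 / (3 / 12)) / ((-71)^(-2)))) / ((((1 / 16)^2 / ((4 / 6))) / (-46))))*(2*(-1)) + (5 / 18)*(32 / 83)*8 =51.45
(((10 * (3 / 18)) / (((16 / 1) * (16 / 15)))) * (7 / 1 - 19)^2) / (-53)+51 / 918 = -1601 / 7632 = -0.21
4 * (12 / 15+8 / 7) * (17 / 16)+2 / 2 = 324 / 35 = 9.26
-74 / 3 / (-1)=74 / 3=24.67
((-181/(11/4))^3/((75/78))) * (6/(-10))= 29601267072/166375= 177918.96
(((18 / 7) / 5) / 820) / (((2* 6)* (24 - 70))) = -3 / 2640400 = -0.00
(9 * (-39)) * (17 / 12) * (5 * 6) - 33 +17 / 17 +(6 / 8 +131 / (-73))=-14950.54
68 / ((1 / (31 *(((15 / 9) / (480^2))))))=527 / 34560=0.02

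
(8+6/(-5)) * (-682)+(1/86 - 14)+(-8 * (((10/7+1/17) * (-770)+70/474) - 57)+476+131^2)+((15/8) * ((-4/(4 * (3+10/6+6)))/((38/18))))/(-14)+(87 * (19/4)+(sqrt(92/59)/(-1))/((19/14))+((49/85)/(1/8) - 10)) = 1357320652420951/58987138560 - 28 * sqrt(1357)/1121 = 23009.53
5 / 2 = 2.50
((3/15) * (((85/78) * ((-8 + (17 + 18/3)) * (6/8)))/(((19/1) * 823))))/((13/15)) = 3825/21141224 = 0.00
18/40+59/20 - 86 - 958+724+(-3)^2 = -307.60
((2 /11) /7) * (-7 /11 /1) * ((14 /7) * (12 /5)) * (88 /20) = -0.35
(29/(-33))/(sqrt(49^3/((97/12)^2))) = -2813/135828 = -0.02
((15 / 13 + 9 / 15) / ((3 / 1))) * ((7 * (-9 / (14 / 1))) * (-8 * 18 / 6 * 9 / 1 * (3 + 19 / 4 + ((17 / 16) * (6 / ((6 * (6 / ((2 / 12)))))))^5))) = 9336147874128899 / 2119969013760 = 4403.91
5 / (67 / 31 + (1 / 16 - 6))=-2480 / 1873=-1.32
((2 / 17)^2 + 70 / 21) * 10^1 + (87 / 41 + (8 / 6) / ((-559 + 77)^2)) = 73486939018 / 2064605307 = 35.59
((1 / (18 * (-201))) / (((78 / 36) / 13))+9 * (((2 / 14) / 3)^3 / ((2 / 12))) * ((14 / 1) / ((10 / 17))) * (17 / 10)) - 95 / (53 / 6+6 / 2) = -408758768 / 52445925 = -7.79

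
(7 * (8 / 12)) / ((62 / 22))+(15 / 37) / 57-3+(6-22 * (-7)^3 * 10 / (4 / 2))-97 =2460712771 / 65379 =37637.66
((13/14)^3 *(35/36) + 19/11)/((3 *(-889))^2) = 388963/1104147985248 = 0.00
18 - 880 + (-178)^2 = 30822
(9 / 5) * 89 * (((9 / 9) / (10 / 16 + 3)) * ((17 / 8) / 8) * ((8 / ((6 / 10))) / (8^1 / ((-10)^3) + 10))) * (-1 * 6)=-3404250 / 36221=-93.99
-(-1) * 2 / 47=2 / 47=0.04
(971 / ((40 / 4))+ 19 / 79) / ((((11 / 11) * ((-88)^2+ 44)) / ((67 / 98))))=0.01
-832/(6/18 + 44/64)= -39936/49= -815.02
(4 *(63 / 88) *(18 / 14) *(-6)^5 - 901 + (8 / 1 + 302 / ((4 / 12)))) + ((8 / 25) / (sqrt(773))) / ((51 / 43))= -28616.81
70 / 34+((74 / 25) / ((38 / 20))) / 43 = 145491 / 69445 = 2.10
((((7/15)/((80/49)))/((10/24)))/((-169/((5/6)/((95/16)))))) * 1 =-686/1204125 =-0.00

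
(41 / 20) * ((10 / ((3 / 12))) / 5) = 82 / 5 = 16.40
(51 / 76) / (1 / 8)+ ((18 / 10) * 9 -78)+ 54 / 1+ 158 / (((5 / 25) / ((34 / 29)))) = 2545001 / 2755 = 923.78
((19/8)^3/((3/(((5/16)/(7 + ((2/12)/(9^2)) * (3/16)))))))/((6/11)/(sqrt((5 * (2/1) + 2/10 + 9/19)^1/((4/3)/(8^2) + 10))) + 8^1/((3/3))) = 5110677/204207268 - 35739 * sqrt(91390)/6534632576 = 0.02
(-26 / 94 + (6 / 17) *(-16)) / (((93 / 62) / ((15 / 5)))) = -9466 / 799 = -11.85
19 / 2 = 9.50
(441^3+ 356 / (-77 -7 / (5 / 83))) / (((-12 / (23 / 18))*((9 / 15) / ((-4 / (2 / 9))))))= 207125177765 / 756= 273975102.86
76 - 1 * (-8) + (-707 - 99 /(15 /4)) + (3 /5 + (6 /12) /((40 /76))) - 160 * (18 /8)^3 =-49407 /20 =-2470.35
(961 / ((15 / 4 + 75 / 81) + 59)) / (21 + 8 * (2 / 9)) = 934092 / 1409785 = 0.66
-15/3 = -5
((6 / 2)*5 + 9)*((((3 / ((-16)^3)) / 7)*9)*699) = -56619 / 3584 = -15.80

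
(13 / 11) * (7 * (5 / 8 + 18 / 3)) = 4823 / 88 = 54.81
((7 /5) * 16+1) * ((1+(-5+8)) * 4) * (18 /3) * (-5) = -11232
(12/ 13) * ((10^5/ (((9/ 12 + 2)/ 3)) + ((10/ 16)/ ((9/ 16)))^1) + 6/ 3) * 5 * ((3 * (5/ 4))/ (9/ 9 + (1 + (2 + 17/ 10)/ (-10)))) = 27000770000/ 23309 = 1158383.89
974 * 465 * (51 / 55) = 4619682 / 11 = 419971.09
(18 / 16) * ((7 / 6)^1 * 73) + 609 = 704.81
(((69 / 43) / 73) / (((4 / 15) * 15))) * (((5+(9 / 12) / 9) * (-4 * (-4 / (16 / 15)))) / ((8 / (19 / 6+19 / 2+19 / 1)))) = 666425 / 401792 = 1.66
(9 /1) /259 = 9 /259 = 0.03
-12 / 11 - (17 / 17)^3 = -23 / 11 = -2.09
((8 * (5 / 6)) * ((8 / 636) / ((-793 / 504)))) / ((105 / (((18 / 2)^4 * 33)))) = -4618944 / 42029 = -109.90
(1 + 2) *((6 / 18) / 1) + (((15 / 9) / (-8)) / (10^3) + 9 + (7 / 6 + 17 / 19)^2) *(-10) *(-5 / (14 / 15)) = 344857769 / 485184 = 710.78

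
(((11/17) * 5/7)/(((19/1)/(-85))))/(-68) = 275/9044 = 0.03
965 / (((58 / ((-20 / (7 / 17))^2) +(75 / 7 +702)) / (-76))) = -29673364000 / 288374147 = -102.90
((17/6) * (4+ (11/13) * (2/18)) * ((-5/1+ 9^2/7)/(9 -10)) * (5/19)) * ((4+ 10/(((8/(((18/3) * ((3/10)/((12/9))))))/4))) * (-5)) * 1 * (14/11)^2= 1409349725/806949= 1746.52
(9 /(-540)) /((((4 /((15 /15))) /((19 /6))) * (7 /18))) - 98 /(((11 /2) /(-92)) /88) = 80783341 /560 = 144255.97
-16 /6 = -8 /3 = -2.67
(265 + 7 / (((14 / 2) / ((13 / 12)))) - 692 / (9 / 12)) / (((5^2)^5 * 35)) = -7879 / 4101562500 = -0.00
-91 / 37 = -2.46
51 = 51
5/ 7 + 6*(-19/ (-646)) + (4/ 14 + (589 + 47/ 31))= 311822/ 527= 591.69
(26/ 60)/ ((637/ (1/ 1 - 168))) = -167/ 1470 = -0.11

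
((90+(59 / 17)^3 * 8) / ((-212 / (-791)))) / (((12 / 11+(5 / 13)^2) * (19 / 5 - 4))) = -3328511615 / 520778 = -6391.42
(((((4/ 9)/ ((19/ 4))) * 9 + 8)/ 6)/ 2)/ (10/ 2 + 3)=7/ 76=0.09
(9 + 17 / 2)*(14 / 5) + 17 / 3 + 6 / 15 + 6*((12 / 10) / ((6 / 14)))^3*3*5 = 152306 / 75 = 2030.75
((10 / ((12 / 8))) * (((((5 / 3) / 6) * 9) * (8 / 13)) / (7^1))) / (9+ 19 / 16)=6400 / 44499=0.14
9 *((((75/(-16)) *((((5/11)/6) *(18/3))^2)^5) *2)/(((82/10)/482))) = -7943115234375/4253737634564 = -1.87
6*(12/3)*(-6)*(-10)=1440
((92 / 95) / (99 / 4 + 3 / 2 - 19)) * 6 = 2208 / 2755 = 0.80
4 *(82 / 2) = 164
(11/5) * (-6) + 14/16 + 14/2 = -5.32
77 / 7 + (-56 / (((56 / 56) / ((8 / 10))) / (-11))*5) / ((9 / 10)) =24739 / 9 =2748.78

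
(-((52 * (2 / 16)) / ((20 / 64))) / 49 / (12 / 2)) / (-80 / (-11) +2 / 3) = -286 / 32095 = -0.01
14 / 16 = 7 / 8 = 0.88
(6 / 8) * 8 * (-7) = -42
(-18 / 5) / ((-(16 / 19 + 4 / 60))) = 1026 / 259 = 3.96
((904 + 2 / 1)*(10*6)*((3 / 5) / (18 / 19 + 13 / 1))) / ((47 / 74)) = 45858096 / 12455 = 3681.90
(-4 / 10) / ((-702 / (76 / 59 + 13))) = 281 / 34515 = 0.01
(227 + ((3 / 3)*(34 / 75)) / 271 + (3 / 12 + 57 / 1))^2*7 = 3738395020744447 / 6609690000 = 565593.09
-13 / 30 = -0.43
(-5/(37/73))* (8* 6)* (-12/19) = 210240/703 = 299.06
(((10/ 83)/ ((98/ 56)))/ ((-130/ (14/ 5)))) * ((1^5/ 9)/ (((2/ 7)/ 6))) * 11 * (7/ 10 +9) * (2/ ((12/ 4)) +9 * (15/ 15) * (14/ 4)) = -2883034/ 242775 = -11.88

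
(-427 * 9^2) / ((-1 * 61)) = 567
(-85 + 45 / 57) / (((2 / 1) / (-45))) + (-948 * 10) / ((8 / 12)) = -234180 / 19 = -12325.26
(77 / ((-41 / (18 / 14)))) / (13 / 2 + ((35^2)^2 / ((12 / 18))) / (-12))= 264 / 20507831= 0.00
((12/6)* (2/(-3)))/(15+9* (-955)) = 1/6435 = 0.00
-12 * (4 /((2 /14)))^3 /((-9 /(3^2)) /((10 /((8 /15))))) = 4939200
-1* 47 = -47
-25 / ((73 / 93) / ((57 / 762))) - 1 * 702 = -13060659 / 18542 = -704.38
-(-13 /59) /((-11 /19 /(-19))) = 7.23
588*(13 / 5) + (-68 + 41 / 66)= 482269 / 330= 1461.42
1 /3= 0.33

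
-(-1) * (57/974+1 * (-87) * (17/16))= -719817/7792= -92.38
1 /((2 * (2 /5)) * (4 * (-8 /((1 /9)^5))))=-5 /7558272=-0.00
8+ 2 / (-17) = 134 / 17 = 7.88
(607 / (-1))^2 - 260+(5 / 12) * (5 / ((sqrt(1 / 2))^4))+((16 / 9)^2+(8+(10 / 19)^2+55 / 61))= 656775961003 / 1783701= 368209.67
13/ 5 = 2.60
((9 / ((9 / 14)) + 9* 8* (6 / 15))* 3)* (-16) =-10272 / 5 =-2054.40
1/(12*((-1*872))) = -1/10464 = -0.00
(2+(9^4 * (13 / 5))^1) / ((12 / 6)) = 85303 / 10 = 8530.30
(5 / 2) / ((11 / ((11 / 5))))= 1 / 2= 0.50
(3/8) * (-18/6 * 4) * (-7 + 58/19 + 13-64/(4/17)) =22482/19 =1183.26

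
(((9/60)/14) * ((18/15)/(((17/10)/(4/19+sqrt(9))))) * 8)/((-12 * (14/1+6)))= -183/226100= -0.00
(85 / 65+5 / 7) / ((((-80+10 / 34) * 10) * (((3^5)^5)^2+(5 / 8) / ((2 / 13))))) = -25024 / 7081632909787510676665284309725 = -0.00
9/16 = 0.56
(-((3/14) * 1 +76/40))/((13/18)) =-1332/455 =-2.93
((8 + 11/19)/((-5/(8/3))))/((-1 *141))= 1304/40185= 0.03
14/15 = 0.93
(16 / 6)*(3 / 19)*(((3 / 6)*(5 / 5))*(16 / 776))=8 / 1843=0.00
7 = 7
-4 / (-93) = 4 / 93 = 0.04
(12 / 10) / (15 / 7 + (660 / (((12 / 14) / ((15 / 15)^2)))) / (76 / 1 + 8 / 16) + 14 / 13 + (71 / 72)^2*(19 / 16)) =769886208 / 9264222085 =0.08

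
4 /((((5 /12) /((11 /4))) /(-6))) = -792 /5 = -158.40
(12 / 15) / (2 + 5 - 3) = 1 / 5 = 0.20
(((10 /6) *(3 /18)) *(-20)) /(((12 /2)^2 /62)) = -775 /81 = -9.57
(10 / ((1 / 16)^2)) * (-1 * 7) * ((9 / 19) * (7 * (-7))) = 7902720 / 19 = 415932.63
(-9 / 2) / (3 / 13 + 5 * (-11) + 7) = 13 / 138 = 0.09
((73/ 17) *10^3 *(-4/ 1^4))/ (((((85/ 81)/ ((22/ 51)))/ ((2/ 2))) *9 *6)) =-642400/ 4913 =-130.76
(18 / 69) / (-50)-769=-442178 / 575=-769.01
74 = 74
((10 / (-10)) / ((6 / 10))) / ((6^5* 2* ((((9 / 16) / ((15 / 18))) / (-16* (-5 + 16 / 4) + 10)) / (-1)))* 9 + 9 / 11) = 3575 / 7792713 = 0.00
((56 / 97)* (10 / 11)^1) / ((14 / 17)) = 680 / 1067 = 0.64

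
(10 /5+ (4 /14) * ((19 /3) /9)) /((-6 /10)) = -2080 /567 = -3.67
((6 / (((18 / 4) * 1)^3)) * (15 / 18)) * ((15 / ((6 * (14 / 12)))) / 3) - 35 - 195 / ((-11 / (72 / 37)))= -964715 / 2076921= -0.46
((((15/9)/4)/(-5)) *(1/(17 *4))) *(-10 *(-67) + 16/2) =-113/136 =-0.83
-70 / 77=-10 / 11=-0.91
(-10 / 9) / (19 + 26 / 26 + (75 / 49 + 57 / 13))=-3185 / 74286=-0.04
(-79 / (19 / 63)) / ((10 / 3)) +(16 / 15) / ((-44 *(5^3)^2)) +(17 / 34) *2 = -7600828277 / 97968750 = -77.58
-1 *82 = -82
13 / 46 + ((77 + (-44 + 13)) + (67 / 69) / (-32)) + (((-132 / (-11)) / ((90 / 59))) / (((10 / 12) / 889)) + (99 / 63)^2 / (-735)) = 372795403959 / 44178400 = 8438.41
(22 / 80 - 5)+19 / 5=-37 / 40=-0.92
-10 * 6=-60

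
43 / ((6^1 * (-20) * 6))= -43 / 720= -0.06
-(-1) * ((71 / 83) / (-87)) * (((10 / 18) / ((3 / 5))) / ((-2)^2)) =-1775 / 779868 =-0.00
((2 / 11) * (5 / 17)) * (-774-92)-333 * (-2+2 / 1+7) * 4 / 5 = -1786888 / 935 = -1911.11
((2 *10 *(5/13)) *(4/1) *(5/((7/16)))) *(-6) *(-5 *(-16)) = -15360000/91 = -168791.21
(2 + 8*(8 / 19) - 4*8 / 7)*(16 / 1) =1696 / 133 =12.75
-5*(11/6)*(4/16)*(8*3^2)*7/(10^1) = -231/2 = -115.50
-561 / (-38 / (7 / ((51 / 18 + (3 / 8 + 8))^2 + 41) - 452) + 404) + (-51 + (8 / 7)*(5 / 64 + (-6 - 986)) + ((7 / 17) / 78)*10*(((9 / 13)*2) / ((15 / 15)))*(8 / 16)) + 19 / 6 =-1031420227399349 / 872008294248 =-1182.81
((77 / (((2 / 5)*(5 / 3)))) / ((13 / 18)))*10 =20790 / 13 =1599.23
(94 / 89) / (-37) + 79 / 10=259207 / 32930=7.87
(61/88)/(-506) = -61/44528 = -0.00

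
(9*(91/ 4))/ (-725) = -819/ 2900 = -0.28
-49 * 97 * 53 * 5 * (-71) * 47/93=45194641.56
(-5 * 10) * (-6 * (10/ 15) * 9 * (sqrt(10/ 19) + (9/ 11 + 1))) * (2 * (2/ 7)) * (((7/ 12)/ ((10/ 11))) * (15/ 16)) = 2475 * sqrt(190)/ 76 + 1125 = 1573.89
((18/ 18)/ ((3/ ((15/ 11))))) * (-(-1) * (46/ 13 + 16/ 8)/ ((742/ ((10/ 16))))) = 225/ 106106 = 0.00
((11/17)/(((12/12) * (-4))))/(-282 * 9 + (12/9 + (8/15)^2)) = 2475/38806648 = 0.00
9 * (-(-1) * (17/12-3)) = -57/4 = -14.25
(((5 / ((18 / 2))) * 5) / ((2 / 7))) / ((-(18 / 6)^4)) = -0.12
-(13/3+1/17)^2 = -50176/2601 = -19.29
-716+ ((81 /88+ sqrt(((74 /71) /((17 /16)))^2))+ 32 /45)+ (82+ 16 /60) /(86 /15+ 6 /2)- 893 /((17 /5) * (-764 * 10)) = -42092877136649 /59796687060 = -703.93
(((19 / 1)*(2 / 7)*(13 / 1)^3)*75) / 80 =626145 / 56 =11181.16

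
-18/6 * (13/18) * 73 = -949/6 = -158.17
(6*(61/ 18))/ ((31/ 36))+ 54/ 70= 26457/ 1085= 24.38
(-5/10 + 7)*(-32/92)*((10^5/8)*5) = -3250000/23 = -141304.35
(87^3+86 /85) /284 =2318.68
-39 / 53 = -0.74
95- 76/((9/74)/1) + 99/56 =-266173/504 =-528.12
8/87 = 0.09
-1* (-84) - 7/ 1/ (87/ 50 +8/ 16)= 647/ 8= 80.88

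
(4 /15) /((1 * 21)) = 4 /315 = 0.01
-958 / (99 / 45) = -4790 / 11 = -435.45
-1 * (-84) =84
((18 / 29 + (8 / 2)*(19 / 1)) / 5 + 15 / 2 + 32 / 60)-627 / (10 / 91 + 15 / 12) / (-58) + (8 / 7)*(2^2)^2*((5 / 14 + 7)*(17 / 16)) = 2476031 / 14210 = 174.25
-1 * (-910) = 910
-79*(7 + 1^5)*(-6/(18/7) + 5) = -5056/3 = -1685.33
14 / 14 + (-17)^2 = 290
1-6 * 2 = -11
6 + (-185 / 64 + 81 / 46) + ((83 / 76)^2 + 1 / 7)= 6.21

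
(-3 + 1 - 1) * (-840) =2520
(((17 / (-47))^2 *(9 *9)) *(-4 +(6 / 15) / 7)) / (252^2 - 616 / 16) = -6460884 / 9813670265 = -0.00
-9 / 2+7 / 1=5 / 2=2.50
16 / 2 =8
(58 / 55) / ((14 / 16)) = 464 / 385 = 1.21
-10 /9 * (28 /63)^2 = -160 /729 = -0.22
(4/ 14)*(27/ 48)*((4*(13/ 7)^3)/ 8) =19773/ 38416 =0.51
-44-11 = -55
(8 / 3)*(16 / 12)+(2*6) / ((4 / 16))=464 / 9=51.56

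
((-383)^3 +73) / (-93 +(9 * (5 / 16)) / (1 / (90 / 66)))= 9887999264 / 15693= 630089.80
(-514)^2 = 264196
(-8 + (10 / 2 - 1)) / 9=-4 / 9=-0.44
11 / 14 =0.79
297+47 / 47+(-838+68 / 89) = -47992 / 89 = -539.24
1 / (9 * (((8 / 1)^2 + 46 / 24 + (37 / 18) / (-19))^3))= 35557056 / 91203997817197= 0.00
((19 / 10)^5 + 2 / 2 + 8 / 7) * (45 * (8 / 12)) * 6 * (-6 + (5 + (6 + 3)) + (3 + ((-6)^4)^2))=284687096809599 / 35000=8133917051.70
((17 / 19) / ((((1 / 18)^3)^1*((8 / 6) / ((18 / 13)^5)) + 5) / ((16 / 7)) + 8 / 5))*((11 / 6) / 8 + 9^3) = 8196798200886720 / 47581681686869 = 172.27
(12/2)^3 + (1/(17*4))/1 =14689/68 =216.01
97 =97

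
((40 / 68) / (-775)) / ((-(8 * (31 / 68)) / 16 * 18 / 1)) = 0.00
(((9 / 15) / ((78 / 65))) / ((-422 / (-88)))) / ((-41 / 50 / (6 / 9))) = -2200 / 25953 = -0.08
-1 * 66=-66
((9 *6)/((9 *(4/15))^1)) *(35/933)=525/622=0.84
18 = 18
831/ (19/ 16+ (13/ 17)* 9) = 226032/ 2195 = 102.98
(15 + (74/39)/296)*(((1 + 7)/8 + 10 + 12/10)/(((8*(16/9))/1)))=428403/33280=12.87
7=7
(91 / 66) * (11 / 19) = 91 / 114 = 0.80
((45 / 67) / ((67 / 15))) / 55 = 135 / 49379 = 0.00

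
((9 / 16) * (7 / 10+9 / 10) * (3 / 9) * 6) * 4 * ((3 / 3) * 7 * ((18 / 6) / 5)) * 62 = 46872 / 25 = 1874.88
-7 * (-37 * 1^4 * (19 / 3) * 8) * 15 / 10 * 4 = 78736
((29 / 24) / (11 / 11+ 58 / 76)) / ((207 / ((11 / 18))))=6061 / 2995704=0.00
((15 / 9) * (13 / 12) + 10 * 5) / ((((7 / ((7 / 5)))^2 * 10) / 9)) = 373 / 200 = 1.86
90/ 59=1.53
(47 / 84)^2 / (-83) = -2209 / 585648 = -0.00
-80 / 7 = -11.43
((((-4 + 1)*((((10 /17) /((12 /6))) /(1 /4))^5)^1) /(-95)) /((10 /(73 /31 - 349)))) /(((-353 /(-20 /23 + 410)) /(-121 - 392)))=-524205354240000 /357362388473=-1466.87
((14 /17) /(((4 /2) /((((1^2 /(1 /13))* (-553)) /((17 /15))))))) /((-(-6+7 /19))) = -14342055 /30923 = -463.80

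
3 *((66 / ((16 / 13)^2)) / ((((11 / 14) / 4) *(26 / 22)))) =563.06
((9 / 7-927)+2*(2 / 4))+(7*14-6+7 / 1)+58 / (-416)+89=-1072859 / 1456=-736.85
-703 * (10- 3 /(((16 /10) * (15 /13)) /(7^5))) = 153542933 /8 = 19192866.62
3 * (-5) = -15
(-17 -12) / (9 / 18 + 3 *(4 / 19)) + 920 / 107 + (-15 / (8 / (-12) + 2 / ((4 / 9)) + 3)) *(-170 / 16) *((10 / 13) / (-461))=-38593186929 / 2261051026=-17.07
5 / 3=1.67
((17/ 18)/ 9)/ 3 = 17/ 486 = 0.03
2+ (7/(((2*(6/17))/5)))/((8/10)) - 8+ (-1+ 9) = 3071/48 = 63.98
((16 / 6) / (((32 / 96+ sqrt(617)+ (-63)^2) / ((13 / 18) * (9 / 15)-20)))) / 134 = -13979992 / 142503885555+ 1174 * sqrt(617) / 47501295185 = -0.00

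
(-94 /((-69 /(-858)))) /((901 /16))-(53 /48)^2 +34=12.02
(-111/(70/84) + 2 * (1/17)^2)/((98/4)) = -384928/70805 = -5.44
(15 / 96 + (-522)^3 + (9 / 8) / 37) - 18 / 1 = -142236665.81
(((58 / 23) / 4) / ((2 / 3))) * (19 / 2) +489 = 91629 / 184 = 497.98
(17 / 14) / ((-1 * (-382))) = 17 / 5348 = 0.00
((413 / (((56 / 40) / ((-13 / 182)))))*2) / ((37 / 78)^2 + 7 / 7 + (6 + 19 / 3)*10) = -0.34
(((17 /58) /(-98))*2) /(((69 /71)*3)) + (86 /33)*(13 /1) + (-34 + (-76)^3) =-438976.12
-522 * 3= -1566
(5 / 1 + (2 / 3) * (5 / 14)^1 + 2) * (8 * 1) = 1216 / 21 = 57.90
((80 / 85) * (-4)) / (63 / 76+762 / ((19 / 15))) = -4864 / 778311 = -0.01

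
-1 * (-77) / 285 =77 / 285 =0.27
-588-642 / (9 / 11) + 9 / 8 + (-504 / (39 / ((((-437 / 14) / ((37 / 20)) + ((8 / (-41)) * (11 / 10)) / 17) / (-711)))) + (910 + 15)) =-1420190375399 / 3178236360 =-446.85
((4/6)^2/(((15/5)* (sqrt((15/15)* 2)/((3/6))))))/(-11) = -sqrt(2)/297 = -0.00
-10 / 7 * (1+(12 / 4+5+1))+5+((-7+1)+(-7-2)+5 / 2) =-305 / 14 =-21.79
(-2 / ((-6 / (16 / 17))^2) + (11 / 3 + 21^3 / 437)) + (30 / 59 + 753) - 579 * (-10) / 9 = 95338198885 / 67061583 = 1421.65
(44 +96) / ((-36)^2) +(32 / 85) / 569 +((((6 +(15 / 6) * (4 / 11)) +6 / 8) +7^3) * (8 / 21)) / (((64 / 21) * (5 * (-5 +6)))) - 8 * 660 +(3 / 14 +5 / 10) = -5270.41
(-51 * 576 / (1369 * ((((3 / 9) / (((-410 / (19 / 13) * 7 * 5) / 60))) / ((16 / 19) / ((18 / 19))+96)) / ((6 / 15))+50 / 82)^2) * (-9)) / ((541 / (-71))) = -68.18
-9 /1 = -9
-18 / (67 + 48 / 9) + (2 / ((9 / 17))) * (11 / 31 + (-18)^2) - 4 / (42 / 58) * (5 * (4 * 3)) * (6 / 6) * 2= 1098044 / 1953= 562.23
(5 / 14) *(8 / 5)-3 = -17 / 7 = -2.43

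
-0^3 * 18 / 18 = 0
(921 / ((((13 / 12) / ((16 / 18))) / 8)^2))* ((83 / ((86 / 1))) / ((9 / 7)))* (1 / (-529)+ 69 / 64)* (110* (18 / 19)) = 732065199810560 / 219121851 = 3340904.60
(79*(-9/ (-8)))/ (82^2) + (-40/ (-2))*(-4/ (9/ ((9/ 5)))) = -859961/ 53792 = -15.99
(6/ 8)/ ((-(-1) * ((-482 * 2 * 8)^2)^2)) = 3/ 14149075855212544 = 0.00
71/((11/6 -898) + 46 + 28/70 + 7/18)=-3195/38222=-0.08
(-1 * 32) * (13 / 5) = -416 / 5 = -83.20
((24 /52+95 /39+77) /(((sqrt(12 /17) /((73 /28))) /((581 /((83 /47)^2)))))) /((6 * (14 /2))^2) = 125619203 * sqrt(51) /34260408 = 26.18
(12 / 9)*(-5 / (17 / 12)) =-80 / 17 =-4.71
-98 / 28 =-7 / 2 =-3.50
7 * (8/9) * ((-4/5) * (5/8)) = -28/9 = -3.11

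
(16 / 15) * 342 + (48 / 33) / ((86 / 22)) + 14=81522 / 215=379.17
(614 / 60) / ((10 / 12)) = 307 / 25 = 12.28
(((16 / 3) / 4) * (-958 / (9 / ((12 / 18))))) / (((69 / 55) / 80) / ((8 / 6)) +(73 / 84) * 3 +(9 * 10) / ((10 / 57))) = -944204800 / 5145464169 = -0.18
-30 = -30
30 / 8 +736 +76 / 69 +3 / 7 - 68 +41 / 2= 1340383 / 1932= 693.78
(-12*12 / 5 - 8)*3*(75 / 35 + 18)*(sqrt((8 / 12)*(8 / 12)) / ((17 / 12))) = -622656 / 595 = -1046.48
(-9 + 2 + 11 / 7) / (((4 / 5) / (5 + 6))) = -74.64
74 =74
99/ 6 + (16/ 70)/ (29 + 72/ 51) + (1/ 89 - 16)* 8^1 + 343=745954393/ 3220910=231.60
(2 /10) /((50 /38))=19 /125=0.15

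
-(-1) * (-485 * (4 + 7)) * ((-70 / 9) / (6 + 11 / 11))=53350 / 9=5927.78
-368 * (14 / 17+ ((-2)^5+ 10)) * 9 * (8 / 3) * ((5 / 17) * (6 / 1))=95385600 / 289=330053.98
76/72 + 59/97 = 2905/1746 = 1.66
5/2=2.50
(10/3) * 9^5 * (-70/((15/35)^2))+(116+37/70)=-5250978843/70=-75013983.47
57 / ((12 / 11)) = 209 / 4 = 52.25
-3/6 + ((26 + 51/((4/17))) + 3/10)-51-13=3571/20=178.55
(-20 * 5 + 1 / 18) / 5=-1799 / 90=-19.99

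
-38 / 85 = -0.45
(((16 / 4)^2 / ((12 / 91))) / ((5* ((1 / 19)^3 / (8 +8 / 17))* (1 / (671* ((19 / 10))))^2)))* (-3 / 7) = -2086982894616048 / 2125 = -982109597466.38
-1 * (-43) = 43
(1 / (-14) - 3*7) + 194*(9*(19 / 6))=77111 / 14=5507.93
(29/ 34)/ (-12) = -29/ 408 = -0.07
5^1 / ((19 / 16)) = 80 / 19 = 4.21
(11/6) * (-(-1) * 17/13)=187/78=2.40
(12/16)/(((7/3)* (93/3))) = 9/868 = 0.01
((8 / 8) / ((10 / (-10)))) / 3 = -1 / 3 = -0.33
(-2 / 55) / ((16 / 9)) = -9 / 440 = -0.02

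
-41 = -41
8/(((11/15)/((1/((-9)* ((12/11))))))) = -10/9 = -1.11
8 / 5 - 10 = -42 / 5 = -8.40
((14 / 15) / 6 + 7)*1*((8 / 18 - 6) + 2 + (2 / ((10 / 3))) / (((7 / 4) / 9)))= -6808 / 2025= -3.36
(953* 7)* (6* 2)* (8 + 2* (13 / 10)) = 4242756 / 5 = 848551.20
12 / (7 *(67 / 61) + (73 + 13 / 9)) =6588 / 45091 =0.15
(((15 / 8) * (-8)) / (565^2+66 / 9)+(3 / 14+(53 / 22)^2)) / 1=19526331673 / 3244677436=6.02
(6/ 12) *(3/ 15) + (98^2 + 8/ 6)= 288163/ 30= 9605.43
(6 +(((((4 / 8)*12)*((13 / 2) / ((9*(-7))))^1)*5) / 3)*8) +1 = -79 / 63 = -1.25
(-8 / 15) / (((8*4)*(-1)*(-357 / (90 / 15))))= -1 / 3570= -0.00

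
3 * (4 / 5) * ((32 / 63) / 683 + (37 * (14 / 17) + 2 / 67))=5979455632 / 81683385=73.20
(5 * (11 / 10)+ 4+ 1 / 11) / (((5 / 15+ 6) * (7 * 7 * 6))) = 211 / 40964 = 0.01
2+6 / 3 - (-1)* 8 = 12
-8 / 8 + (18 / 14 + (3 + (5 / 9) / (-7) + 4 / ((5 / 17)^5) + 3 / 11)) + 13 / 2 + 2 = 7923571583 / 4331250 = 1829.40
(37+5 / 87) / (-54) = -1612 / 2349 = -0.69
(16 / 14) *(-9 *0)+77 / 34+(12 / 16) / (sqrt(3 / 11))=sqrt(33) / 4+77 / 34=3.70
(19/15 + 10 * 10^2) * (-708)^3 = -1776722227776/5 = -355344445555.20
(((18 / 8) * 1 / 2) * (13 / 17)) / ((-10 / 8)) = -117 / 170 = -0.69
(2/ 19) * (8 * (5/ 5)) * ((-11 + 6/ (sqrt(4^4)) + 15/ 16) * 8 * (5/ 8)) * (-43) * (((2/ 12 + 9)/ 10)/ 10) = 73315/ 456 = 160.78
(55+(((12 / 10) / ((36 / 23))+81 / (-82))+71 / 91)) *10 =6218728 / 11193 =555.59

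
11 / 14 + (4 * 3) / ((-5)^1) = -113 / 70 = -1.61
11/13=0.85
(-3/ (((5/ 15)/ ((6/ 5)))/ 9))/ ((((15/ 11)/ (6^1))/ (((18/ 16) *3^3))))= -649539/ 50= -12990.78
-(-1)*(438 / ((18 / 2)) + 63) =335 / 3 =111.67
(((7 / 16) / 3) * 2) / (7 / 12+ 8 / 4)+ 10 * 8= 4967 / 62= 80.11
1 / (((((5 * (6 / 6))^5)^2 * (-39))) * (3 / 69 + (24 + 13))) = -23 / 324492187500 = -0.00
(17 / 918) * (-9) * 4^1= -2 / 3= -0.67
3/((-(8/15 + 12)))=-45/188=-0.24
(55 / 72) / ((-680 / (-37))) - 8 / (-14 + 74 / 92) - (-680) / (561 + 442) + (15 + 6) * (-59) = -434028700589 / 350680896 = -1237.67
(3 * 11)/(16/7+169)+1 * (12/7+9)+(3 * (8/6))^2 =26.91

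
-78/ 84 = -0.93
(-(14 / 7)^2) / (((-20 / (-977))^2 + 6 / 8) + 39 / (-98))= -748350736 / 65940901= -11.35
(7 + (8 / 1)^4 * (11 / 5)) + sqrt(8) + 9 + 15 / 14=2 * sqrt(2) + 631979 / 70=9031.10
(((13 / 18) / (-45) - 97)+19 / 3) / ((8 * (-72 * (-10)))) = -73453 / 4665600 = -0.02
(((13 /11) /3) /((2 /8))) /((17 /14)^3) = 142688 /162129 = 0.88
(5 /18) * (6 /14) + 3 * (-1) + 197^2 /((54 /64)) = 17385343 /378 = 45992.97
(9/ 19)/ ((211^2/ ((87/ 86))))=783/ 72747314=0.00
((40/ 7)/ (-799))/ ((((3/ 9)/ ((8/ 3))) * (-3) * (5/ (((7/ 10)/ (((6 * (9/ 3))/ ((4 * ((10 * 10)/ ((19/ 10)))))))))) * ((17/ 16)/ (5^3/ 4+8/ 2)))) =51200/ 49419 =1.04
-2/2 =-1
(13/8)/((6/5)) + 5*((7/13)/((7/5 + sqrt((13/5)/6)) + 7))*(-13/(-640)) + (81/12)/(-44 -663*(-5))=4501448347/3303134304 -35*sqrt(390)/1346432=1.36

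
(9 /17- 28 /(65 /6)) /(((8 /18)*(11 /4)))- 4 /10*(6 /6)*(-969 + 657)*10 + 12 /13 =15160221 /12155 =1247.24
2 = 2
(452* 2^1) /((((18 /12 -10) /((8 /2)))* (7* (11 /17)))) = -7232 /77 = -93.92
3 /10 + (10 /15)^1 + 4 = 149 /30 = 4.97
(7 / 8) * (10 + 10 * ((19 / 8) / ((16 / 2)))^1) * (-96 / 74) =-8715 / 592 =-14.72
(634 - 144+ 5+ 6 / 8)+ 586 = 1081.75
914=914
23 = 23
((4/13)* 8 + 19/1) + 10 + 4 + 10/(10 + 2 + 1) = 471/13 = 36.23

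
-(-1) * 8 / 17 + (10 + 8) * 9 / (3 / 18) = 16532 / 17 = 972.47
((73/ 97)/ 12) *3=73/ 388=0.19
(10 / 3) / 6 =5 / 9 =0.56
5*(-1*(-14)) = 70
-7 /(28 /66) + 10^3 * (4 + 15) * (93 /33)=1177637 /22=53528.95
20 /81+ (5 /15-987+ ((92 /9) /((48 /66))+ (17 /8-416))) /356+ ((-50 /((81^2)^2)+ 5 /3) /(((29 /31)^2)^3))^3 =560818636780692754999364099695966547123957040279986797 /47810597773282012105049344729431741547418474766232608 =11.73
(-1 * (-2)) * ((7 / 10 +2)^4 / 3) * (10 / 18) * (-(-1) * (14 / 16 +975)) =153665181 / 8000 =19208.15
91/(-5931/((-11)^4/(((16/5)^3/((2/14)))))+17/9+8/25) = -214124625/213442829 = -1.00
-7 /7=-1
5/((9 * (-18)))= -5/162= -0.03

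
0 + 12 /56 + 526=7367 /14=526.21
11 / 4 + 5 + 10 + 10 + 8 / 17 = 1919 / 68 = 28.22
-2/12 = -1/6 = -0.17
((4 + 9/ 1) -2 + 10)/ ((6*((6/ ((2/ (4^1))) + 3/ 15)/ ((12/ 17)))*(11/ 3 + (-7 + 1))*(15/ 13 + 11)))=-585/ 81923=-0.01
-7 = -7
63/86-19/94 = 1072/2021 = 0.53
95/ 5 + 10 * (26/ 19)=32.68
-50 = -50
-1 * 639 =-639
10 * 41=410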